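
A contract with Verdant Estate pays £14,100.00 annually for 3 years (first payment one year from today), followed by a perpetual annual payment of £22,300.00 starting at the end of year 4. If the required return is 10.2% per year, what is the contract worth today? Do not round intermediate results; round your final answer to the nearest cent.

PV of 3-year annuity: £14,100.00 × [1 − (1+0.102)^−3] / 0.102 = 34941.51726
Perpetuity value at year 3: £22,300.00 / 0.102 = 218627.45098
PV of perpetuity: 218627.45098 / (1+0.102)^3 = 163365.33503
Total PV = 34941.51726 + 163365.33503 = 198306.85229

£198306.85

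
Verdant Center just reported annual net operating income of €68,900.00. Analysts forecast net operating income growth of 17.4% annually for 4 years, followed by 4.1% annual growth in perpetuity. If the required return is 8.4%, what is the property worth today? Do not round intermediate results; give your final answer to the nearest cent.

D_1 = 80888.60000
D_2 = 94963.21640
D_3 = 111486.81605
D_4 = 130885.52205
Terminal value at year 4: TV = D_4×(1+g_2)/(r−g_2) = 136251.82845/0.043 = 3168647.17328
P_0 = D_1/(1+r)^1 + D_2/(1+r)^2 + D_3/(1+r)^3 + D_4/(1+r)^4 + TV/(1+r)^4
    = 74620.47970 + 80815.90699 + 87525.71476 + 94792.60990 + 2294862.95128 = 2632617.66264

€2632617.66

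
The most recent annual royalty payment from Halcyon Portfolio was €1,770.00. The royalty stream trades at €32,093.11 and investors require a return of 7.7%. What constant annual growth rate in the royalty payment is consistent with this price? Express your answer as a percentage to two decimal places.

P = D₀(1+g)/(r−g) ⇒ P(r−g) = D₀(1+g) ⇒ g(P+D₀) = P·r − D₀
g = (P·r − D₀)/(P + D₀) = (€32,093.11×0.077 − €1,770.00) / (€32,093.11 + €1,770.00) = 0.020706

2.07%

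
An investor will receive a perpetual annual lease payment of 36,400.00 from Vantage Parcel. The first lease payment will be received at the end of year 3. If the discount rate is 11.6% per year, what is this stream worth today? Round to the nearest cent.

Value at end of year 2: C / r = 36,400.00 / 0.116 = 313,793.1034
Discount to today: PV = 313,793.1034 / (1 + 0.116)^2 = 313,793.1034 / 1.245456 = 251,950.37

251950.37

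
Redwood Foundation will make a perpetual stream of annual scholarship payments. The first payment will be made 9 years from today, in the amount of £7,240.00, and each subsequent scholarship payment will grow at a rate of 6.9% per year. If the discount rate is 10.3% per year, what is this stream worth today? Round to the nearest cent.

Value at end of year 8: C₁ / (r − g) = £7,240.00 / (0.103 − 0.069) = £212,941.1765
Discount to today: PV = £212,941.1765 / (1 + 0.103)^8 = £212,941.1765 / 2.190807 = £97,197.60

£97197.60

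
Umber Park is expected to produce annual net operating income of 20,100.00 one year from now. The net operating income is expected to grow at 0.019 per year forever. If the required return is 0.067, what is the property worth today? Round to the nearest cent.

Growing perpetuity: P = D₁ / (r − g) = 20,100.0000 / (0.067 − 0.019) = 418,750.00

418750.00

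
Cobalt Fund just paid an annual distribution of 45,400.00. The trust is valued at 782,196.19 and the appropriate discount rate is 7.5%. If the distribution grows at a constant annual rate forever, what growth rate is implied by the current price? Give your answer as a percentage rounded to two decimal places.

1.60%

P = D₀(1+g)/(r−g) ⇒ P(r−g) = D₀(1+g) ⇒ g(P+D₀) = P·r − D₀
g = (P·r − D₀)/(P + D₀) = (782,196.19×0.075 − 45,400.00) / (782,196.19 + 45,400.00) = 0.016028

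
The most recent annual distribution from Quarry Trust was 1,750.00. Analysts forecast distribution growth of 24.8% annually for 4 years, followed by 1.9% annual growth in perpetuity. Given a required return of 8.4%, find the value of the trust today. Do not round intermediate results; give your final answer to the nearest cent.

D_1 = 2184.00000
D_2 = 2725.63200
D_3 = 3401.58874
D_4 = 4245.18274
Terminal value at year 4: TV = D_4×(1+g_2)/(r−g_2) = 4325.84121/0.065 = 66551.40330
P_0 = D_1/(1+r)^1 + D_2/(1+r)^2 + D_3/(1+r)^3 + D_4/(1+r)^4 + TV/(1+r)^4
    = 2014.76015 + 2319.57626 + 2670.50846 + 3074.53373 + 48199.22871 = 58278.60730

58278.61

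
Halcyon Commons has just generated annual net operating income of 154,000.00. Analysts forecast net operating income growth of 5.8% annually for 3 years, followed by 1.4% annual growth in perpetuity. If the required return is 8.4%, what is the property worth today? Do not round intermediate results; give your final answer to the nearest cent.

D_1 = 162932.00000
D_2 = 172382.05600
D_3 = 182380.21525
Terminal value at year 3: TV = D_3×(1+g_2)/(r−g_2) = 184933.53826/0.07 = 2641907.68945
P_0 = D_1/(1+r)^1 + D_2/(1+r)^2 + D_3/(1+r)^3 + TV/(1+r)^3
    = 150306.27306 + 146701.14105 + 143182.47900 + 2074100.48147 = 2514290.37459

2514290.37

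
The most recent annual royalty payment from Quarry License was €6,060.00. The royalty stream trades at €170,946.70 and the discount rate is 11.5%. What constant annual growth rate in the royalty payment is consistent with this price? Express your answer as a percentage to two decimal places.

P = D₀(1+g)/(r−g) ⇒ P(r−g) = D₀(1+g) ⇒ g(P+D₀) = P·r − D₀
g = (P·r − D₀)/(P + D₀) = (€170,946.70×0.115 − €6,060.00) / (€170,946.70 + €6,060.00) = 0.076827

7.68%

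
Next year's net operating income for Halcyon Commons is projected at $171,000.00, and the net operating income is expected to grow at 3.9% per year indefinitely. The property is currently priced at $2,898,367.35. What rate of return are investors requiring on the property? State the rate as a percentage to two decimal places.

9.80%

P = D₁/(r − g) ⇒ r = D₁/P + g = $171,000.0000/$2,898,367.35 + 0.039 = 0.058999 + 0.039 = 0.097999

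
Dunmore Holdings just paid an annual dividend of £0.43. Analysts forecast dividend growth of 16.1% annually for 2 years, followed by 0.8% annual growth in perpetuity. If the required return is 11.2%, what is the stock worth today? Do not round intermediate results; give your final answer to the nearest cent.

£5.46

D_1 = 0.49923
D_2 = 0.57961
Terminal value at year 2: TV = D_2×(1+g_2)/(r−g_2) = 0.58424/0.104 = 5.61772
P_0 = D_1/(1+r)^1 + D_2/(1+r)^2 + TV/(1+r)^2
    = 0.44895 + 0.46873 + 4.54308 = 5.46076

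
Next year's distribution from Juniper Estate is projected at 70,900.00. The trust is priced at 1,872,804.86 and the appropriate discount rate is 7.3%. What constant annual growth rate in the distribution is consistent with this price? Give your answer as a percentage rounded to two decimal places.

P = D₁/(r−g) ⇒ g = r − D₁/P = 0.073 − 70,900.00/1,872,804.86 = 0.035142

3.51%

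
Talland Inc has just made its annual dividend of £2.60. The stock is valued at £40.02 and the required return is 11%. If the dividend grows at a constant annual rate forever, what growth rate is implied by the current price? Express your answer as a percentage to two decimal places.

4.23%

P = D₀(1+g)/(r−g) ⇒ P(r−g) = D₀(1+g) ⇒ g(P+D₀) = P·r − D₀
g = (P·r − D₀)/(P + D₀) = (£40.02×0.11 − £2.60) / (£40.02 + £2.60) = 0.042285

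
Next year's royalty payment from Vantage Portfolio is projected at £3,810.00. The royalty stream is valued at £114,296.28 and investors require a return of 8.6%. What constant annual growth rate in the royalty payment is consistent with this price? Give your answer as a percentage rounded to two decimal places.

P = D₁/(r−g) ⇒ g = r − D₁/P = 0.086 − £3,810.00/£114,296.28 = 0.052666

5.27%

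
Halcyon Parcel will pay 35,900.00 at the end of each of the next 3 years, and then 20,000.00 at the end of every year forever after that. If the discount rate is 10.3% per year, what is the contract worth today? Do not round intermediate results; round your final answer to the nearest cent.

233507.80

PV of 3-year annuity: 35,900.00 × [1 − (1+0.103)^−3] / 0.103 = 88808.56336
Perpetuity value at year 3: 20,000.00 / 0.103 = 194174.75728
PV of perpetuity: 194174.75728 / (1+0.103)^3 = 144699.23452
Total PV = 88808.56336 + 144699.23452 = 233507.79788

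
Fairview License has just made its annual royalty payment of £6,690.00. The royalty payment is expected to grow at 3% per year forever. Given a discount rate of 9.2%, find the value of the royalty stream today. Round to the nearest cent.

D₁ = D₀ × (1 + g) = £6,690.00 × 1.03 = £6,890.7000
Growing perpetuity: P = D₁ / (r − g) = £6,890.7000 / (0.092 − 0.03) = £111,140.32

£111140.32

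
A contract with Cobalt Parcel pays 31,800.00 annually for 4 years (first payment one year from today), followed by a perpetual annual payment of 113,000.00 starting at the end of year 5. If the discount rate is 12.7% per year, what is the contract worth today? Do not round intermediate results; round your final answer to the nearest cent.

PV of 4-year annuity: 31,800.00 × [1 − (1+0.127)^−4] / 0.127 = 95180.82885
Perpetuity value at year 4: 113,000.00 / 0.127 = 889763.77953
PV of perpetuity: 889763.77953 / (1+0.127)^4 = 551542.59526
Total PV = 95180.82885 + 551542.59526 = 646723.42411

646723.42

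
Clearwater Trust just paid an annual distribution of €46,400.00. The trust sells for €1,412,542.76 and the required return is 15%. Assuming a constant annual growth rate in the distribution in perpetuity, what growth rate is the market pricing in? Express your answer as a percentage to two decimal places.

11.34%

P = D₀(1+g)/(r−g) ⇒ P(r−g) = D₀(1+g) ⇒ g(P+D₀) = P·r − D₀
g = (P·r − D₀)/(P + D₀) = (€1,412,542.76×0.15 − €46,400.00) / (€1,412,542.76 + €46,400.00) = 0.113426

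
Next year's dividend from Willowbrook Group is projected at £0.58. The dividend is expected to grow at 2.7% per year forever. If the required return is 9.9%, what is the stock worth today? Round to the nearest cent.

£8.06

Growing perpetuity: P = D₁ / (r − g) = £0.5800 / (0.099 − 0.027) = £8.06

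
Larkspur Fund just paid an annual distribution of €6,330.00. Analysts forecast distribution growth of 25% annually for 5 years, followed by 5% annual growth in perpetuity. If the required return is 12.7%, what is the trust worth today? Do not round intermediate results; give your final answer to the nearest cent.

€188537.80

D_1 = 7912.50000
D_2 = 9890.62500
D_3 = 12363.28125
D_4 = 15454.10156
D_5 = 19317.62695
Terminal value at year 5: TV = D_5×(1+g_2)/(r−g_2) = 20283.50830/0.077 = 263422.18572
P_0 = D_1/(1+r)^1 + D_2/(1+r)^2 + D_3/(1+r)^3 + D_4/(1+r)^4 + D_5/(1+r)^5 + TV/(1+r)^5
    = 7020.85182 + 7787.10273 + 8636.98173 + 9579.61594 + 10625.12859 + 144888.11715 = 188537.79796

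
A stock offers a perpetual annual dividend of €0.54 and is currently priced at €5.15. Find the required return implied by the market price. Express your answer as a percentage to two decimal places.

P = C/r ⇒ r = C/P = €0.54/€5.15 = 0.104854

10.49%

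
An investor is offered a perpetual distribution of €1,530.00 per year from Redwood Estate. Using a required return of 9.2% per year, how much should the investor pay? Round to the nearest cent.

€16630.43

Level perpetuity: PV = C / r = €1,530.00 / 0.092 = €16,630.43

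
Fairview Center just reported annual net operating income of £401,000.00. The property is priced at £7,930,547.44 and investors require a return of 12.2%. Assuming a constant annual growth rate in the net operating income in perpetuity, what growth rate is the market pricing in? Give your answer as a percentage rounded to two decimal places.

6.80%

P = D₀(1+g)/(r−g) ⇒ P(r−g) = D₀(1+g) ⇒ g(P+D₀) = P·r − D₀
g = (P·r − D₀)/(P + D₀) = (£7,930,547.44×0.122 − £401,000.00) / (£7,930,547.44 + £401,000.00) = 0.067998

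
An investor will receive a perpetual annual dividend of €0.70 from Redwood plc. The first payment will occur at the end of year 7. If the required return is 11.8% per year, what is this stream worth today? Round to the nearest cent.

Value at end of year 6: C / r = €0.70 / 0.118 = €5.9322
Discount to today: PV = €5.9322 / (1 + 0.118)^6 = €5.9322 / 1.952769 = €3.04

€3.04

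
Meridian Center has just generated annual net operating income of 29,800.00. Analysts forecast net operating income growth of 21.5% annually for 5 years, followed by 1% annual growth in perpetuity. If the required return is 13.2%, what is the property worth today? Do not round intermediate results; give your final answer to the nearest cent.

536580.77

D_1 = 36207.00000
D_2 = 43991.50500
D_3 = 53449.67857
D_4 = 64941.35947
D_5 = 78903.75175
Terminal value at year 5: TV = D_5×(1+g_2)/(r−g_2) = 79692.78927/0.122 = 653219.58420
P_0 = D_1/(1+r)^1 + D_2/(1+r)^2 + D_3/(1+r)^3 + D_4/(1+r)^4 + D_5/(1+r)^5 + TV/(1+r)^5
    = 31984.98233 + 34330.17097 + 36847.31248 + 39549.01472 + 42448.80997 + 351420.47594 = 536580.76640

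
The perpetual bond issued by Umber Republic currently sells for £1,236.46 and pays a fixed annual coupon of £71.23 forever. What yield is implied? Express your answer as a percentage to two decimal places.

5.76%

P = C/r ⇒ r = C/P = £71.23/£1,236.46 = 0.057608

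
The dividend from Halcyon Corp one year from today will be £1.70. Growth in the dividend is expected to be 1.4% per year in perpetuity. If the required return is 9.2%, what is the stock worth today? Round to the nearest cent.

£21.79

Growing perpetuity: P = D₁ / (r − g) = £1.7000 / (0.092 − 0.014) = £21.79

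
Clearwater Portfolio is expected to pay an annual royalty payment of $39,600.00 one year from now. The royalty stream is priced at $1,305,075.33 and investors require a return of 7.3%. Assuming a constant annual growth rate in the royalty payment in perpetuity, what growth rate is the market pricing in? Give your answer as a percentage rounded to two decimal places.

P = D₁/(r−g) ⇒ g = r − D₁/P = 0.073 − $39,600.00/$1,305,075.33 = 0.042657

4.27%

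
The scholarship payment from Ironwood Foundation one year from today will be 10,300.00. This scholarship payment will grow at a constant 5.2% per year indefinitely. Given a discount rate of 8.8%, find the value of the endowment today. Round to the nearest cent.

286111.11

Growing perpetuity: P = D₁ / (r − g) = 10,300.0000 / (0.088 − 0.052) = 286,111.11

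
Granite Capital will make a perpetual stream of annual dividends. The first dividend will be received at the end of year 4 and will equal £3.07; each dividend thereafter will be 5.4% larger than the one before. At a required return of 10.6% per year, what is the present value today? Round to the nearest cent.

Value at end of year 3: C₁ / (r − g) = £3.07 / (0.106 − 0.054) = £59.0385
Discount to today: PV = £59.0385 / (1 + 0.106)^3 = £59.0385 / 1.352899 = £43.64

£43.64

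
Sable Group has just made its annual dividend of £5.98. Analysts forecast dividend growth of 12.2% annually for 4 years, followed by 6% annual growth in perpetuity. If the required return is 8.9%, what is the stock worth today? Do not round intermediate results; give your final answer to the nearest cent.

D_1 = 6.70956
D_2 = 7.52813
D_3 = 8.44656
D_4 = 9.47704
Terminal value at year 4: TV = D_4×(1+g_2)/(r−g_2) = 10.04566/0.029 = 346.40207
P_0 = D_1/(1+r)^1 + D_2/(1+r)^2 + D_3/(1+r)^3 + D_4/(1+r)^4 + TV/(1+r)^4
    = 6.16121 + 6.34792 + 6.54028 + 6.73847 + 246.30258 = 272.09045

£272.09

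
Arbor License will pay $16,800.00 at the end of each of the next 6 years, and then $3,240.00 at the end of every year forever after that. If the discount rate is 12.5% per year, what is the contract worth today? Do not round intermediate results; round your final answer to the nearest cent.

$80890.05

PV of 6-year annuity: $16,800.00 × [1 − (1+0.125)^−6] / 0.125 = 68104.48723
Perpetuity value at year 6: $3,240.00 / 0.125 = 25920.00000
PV of perpetuity: 25920.00000 / (1+0.125)^6 = 12785.56318
Total PV = 68104.48723 + 12785.56318 = 80890.05041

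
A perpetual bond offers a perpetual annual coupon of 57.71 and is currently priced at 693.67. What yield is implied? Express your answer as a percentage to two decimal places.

P = C/r ⇒ r = C/P = 57.71/693.67 = 0.083195

8.32%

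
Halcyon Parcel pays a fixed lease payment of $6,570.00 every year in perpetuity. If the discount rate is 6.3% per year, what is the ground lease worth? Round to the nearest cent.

$104285.71

Level perpetuity: PV = C / r = $6,570.00 / 0.063 = $104,285.71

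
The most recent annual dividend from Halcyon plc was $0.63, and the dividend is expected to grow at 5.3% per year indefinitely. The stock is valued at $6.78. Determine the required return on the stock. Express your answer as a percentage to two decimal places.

15.08%

D₁ = $0.63 × 1.053 = $0.6634
P = D₁/(r − g) ⇒ r = D₁/P + g = $0.6634/$6.78 + 0.053 = 0.097845 + 0.053 = 0.150845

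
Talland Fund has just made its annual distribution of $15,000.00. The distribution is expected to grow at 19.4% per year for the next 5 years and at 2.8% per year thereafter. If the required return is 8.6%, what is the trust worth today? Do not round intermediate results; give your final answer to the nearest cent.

D_1 = 17910.00000
D_2 = 21384.54000
D_3 = 25533.14076
D_4 = 30486.57007
D_5 = 36400.96466
Terminal value at year 5: TV = D_5×(1+g_2)/(r−g_2) = 37420.19167/0.058 = 645175.71847
P_0 = D_1/(1+r)^1 + D_2/(1+r)^2 + D_3/(1+r)^3 + D_4/(1+r)^4 + D_5/(1+r)^5 + TV/(1+r)^5
    = 16491.71271 + 18131.77253 + 19934.93223 + 21917.41168 + 24097.04378 + 427099.32775 = 527672.20069

$527672.20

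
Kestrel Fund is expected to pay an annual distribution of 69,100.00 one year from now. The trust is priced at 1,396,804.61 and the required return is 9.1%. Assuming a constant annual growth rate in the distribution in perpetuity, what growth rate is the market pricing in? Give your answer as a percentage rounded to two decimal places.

P = D₁/(r−g) ⇒ g = r − D₁/P = 0.091 − 69,100.00/1,396,804.61 = 0.041530

4.15%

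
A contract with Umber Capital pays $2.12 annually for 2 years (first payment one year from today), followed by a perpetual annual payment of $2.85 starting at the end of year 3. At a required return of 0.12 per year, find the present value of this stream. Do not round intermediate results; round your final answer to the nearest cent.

$22.52

PV of 2-year annuity: $2.12 × [1 − (1+0.12)^−2] / 0.12 = 3.58291
Perpetuity value at year 2: $2.85 / 0.12 = 23.75000
PV of perpetuity: 23.75000 / (1+0.12)^2 = 18.93335
Total PV = 3.58291 + 18.93335 = 22.51626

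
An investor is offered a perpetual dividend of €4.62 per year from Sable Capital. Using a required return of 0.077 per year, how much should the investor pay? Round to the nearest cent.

€60.00

Level perpetuity: PV = C / r = €4.62 / 0.077 = €60.00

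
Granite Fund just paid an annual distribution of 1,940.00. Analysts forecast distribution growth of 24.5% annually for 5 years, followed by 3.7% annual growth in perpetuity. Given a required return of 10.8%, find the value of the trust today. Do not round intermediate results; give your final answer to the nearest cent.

D_1 = 2415.30000
D_2 = 3007.04850
D_3 = 3743.77538
D_4 = 4661.00035
D_5 = 5802.94544
Terminal value at year 5: TV = D_5×(1+g_2)/(r−g_2) = 6017.65442/0.071 = 84755.69603
P_0 = D_1/(1+r)^1 + D_2/(1+r)^2 + D_3/(1+r)^3 + D_4/(1+r)^4 + D_5/(1+r)^5 + TV/(1+r)^5
    = 2179.87365 + 2449.40676 + 2752.26662 + 3092.57396 + 3474.95900 + 50753.97867 = 64703.05865

64703.06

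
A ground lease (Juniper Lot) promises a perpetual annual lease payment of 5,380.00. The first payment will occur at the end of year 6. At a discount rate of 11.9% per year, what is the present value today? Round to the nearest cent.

Value at end of year 5: C / r = 5,380.00 / 0.119 = 45,210.0840
Discount to today: PV = 45,210.0840 / (1 + 0.119)^5 = 45,210.0840 / 1.754488 = 25,768.25

25768.25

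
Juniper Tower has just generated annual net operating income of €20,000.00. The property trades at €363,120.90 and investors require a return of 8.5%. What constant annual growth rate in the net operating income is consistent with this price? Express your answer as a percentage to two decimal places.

2.84%

P = D₀(1+g)/(r−g) ⇒ P(r−g) = D₀(1+g) ⇒ g(P+D₀) = P·r − D₀
g = (P·r − D₀)/(P + D₀) = (€363,120.90×0.085 − €20,000.00) / (€363,120.90 + €20,000.00) = 0.028360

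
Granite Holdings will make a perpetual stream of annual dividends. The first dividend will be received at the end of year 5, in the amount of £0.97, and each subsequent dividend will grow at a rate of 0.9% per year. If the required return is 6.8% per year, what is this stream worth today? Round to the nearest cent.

Value at end of year 4: C₁ / (r − g) = £0.97 / (0.068 − 0.009) = £16.4407
Discount to today: PV = £16.4407 / (1 + 0.068)^4 = £16.4407 / 1.301023 = £12.64

£12.64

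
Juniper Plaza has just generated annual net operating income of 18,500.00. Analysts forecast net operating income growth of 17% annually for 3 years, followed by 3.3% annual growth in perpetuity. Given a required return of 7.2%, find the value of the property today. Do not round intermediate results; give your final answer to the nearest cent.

703340.45

D_1 = 21645.00000
D_2 = 25324.65000
D_3 = 29629.84050
Terminal value at year 3: TV = D_3×(1+g_2)/(r−g_2) = 30607.62524/0.039 = 784810.90350
P_0 = D_1/(1+r)^1 + D_2/(1+r)^2 + D_3/(1+r)^3 + TV/(1+r)^3
    = 20191.23134 + 22037.07152 + 24051.65455 + 637060.49111 = 703340.44853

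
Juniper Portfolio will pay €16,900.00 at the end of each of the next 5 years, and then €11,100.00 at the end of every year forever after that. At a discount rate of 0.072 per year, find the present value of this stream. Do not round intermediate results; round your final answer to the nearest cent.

PV of 5-year annuity: €16,900.00 × [1 − (1+0.072)^−5] / 0.072 = 68923.84275
Perpetuity value at year 5: €11,100.00 / 0.072 = 154166.66667
PV of perpetuity: 154166.66667 / (1+0.072)^5 = 108897.16048
Total PV = 68923.84275 + 108897.16048 = 177821.00323

€177821.00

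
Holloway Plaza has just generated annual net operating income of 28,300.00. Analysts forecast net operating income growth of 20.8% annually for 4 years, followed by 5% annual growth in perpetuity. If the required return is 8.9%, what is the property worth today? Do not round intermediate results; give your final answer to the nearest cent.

1301324.79

D_1 = 34186.40000
D_2 = 41297.17120
D_3 = 49886.98281
D_4 = 60263.47523
Terminal value at year 4: TV = D_4×(1+g_2)/(r−g_2) = 63276.64900/0.039 = 1622478.17938
P_0 = D_1/(1+r)^1 + D_2/(1+r)^2 + D_3/(1+r)^3 + D_4/(1+r)^4 + TV/(1+r)^4
    = 31392.47016 + 34822.86864 + 38628.12242 + 42849.19365 + 1153632.13673 = 1301324.79160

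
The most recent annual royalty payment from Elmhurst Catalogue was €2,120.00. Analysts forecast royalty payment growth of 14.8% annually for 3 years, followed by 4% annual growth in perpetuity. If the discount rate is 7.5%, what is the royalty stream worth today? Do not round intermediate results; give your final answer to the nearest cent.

D_1 = 2433.76000
D_2 = 2793.95648
D_3 = 3207.46204
Terminal value at year 3: TV = D_3×(1+g_2)/(r−g_2) = 3335.76052/0.035 = 95307.44345
P_0 = D_1/(1+r)^1 + D_2/(1+r)^2 + D_3/(1+r)^3 + TV/(1+r)^3
    = 2263.96279 + 2417.70166 + 2581.88047 + 76718.73395 = 83982.27887

€83982.28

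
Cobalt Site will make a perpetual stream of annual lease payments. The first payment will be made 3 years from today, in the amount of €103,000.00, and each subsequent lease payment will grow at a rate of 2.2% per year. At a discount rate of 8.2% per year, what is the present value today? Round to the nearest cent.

Value at end of year 2: C₁ / (r − g) = €103,000.00 / (0.082 − 0.022) = €1,716,666.6667
Discount to today: PV = €1,716,666.6667 / (1 + 0.082)^2 = €1,716,666.6667 / 1.170724 = €1,466,329.10

€1466329.10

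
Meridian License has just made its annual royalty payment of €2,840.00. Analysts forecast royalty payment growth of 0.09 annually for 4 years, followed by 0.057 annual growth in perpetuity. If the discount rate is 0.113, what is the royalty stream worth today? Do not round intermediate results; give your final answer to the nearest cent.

D_1 = 3095.60000
D_2 = 3374.20400
D_3 = 3677.88236
D_4 = 4008.89177
Terminal value at year 4: TV = D_4×(1+g_2)/(r−g_2) = 4237.39860/0.056 = 75667.83220
P_0 = D_1/(1+r)^1 + D_2/(1+r)^2 + D_3/(1+r)^3 + D_4/(1+r)^4 + TV/(1+r)^4
    = 2781.31177 + 2723.83632 + 2667.54860 + 2612.42406 + 49309.50409 = 60094.62484

€60094.62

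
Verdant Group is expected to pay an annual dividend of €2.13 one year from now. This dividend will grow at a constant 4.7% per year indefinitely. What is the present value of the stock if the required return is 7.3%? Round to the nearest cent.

€81.92

Growing perpetuity: P = D₁ / (r − g) = €2.1300 / (0.073 − 0.047) = €81.92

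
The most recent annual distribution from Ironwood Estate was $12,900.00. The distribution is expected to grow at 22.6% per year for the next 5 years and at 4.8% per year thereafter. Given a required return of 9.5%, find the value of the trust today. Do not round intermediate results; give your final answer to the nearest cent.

$597787.74

D_1 = 15815.40000
D_2 = 19389.68040
D_3 = 23771.74817
D_4 = 29144.16326
D_5 = 35730.74415
Terminal value at year 5: TV = D_5×(1+g_2)/(r−g_2) = 37445.81987/0.047 = 796719.57175
P_0 = D_1/(1+r)^1 + D_2/(1+r)^2 + D_3/(1+r)^3 + D_4/(1+r)^4 + D_5/(1+r)^5 + TV/(1+r)^5
    = 14443.28767 + 16171.20610 + 18105.84355 + 20271.93077 + 22697.15719 + 506098.31345 = 597787.73873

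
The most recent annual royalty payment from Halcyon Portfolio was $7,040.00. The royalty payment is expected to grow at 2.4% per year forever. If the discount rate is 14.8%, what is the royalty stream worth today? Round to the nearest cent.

D₁ = D₀ × (1 + g) = $7,040.00 × 1.024 = $7,208.9600
Growing perpetuity: P = D₁ / (r − g) = $7,208.9600 / (0.148 − 0.024) = $58,136.77

$58136.77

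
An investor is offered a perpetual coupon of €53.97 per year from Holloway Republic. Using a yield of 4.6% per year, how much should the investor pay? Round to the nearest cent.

€1173.26

Level perpetuity: PV = C / r = €53.97 / 0.046 = €1,173.26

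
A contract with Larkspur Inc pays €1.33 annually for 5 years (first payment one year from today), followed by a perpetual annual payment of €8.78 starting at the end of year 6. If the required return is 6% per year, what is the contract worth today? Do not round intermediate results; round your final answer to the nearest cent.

PV of 5-year annuity: €1.33 × [1 − (1+0.06)^−5] / 0.06 = 5.60244
Perpetuity value at year 5: €8.78 / 0.06 = 146.33333
PV of perpetuity: 146.33333 / (1+0.06)^5 = 109.34878
Total PV = 5.60244 + 109.34878 = 114.95122

€114.95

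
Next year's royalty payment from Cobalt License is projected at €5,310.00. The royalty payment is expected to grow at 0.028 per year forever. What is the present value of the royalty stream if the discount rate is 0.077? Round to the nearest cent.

€108367.35

Growing perpetuity: P = D₁ / (r − g) = €5,310.0000 / (0.077 − 0.028) = €108,367.35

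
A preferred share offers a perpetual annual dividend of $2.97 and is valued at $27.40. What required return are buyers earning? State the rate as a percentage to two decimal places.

10.84%

P = C/r ⇒ r = C/P = $2.97/$27.40 = 0.108394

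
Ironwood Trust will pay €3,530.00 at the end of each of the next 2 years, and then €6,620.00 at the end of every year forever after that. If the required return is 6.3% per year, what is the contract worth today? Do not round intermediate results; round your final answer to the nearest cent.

PV of 2-year annuity: €3,530.00 × [1 − (1+0.063)^−2] / 0.063 = 6444.76972
Perpetuity value at year 2: €6,620.00 / 0.063 = 105079.36508
PV of perpetuity: 105079.36508 / (1+0.063)^2 = 92993.13971
Total PV = 6444.76972 + 92993.13971 = 99437.90943

€99437.91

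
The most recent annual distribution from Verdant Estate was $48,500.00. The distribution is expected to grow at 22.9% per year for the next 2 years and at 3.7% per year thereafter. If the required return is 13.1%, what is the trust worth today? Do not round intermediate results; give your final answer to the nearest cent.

$741759.31

D_1 = 59606.50000
D_2 = 73256.38850
Terminal value at year 2: TV = D_2×(1+g_2)/(r−g_2) = 75966.87487/0.094 = 808158.24335
P_0 = D_1/(1+r)^1 + D_2/(1+r)^2 + TV/(1+r)^2
    = 52702.47569 + 57269.09162 + 631787.74474 = 741759.31204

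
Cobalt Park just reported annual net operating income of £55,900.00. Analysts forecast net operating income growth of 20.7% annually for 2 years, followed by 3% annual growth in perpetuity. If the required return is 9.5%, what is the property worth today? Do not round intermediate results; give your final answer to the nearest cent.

D_1 = 67471.30000
D_2 = 81437.85910
Terminal value at year 2: TV = D_2×(1+g_2)/(r−g_2) = 83880.99487/0.065 = 1290476.84420
P_0 = D_1/(1+r)^1 + D_2/(1+r)^2 + TV/(1+r)^2
    = 61617.62557 + 67920.06764 + 1076271.84104 = 1205809.53425

£1205809.53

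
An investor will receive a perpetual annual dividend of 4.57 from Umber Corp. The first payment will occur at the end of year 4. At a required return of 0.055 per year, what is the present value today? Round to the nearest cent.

70.76

Value at end of year 3: C / r = 4.57 / 0.055 = 83.0909
Discount to today: PV = 83.0909 / (1 + 0.055)^3 = 83.0909 / 1.174241 = 70.76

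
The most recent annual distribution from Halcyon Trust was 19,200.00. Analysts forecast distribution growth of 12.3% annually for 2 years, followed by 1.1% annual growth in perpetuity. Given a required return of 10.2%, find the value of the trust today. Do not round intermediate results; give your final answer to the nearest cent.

261021.74

D_1 = 21561.60000
D_2 = 24213.67680
Terminal value at year 2: TV = D_2×(1+g_2)/(r−g_2) = 24480.02724/0.091 = 269011.28840
P_0 = D_1/(1+r)^1 + D_2/(1+r)^2 + TV/(1+r)^2
    = 19565.88022 + 19938.73274 + 221517.12972 = 261021.74269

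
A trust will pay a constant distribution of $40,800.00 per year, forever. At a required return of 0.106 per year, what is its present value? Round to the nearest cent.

$384905.66

Level perpetuity: PV = C / r = $40,800.00 / 0.106 = $384,905.66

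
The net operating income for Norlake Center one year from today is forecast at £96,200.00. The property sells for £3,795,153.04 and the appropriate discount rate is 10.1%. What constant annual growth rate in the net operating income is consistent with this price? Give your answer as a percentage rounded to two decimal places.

P = D₁/(r−g) ⇒ g = r − D₁/P = 0.101 − £96,200.00/£3,795,153.04 = 0.075652

7.57%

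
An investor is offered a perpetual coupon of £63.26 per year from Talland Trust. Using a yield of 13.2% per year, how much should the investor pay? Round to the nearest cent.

£479.24

Level perpetuity: PV = C / r = £63.26 / 0.132 = £479.24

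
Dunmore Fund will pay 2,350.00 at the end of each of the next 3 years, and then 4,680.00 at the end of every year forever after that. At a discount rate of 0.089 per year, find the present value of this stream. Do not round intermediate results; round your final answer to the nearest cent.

PV of 3-year annuity: 2,350.00 × [1 − (1+0.089)^−3] / 0.089 = 5959.16007
Perpetuity value at year 3: 4,680.00 / 0.089 = 52584.26966
PV of perpetuity: 52584.26966 / (1+0.089)^3 = 40716.66578
Total PV = 5959.16007 + 40716.66578 = 46675.82585

46675.83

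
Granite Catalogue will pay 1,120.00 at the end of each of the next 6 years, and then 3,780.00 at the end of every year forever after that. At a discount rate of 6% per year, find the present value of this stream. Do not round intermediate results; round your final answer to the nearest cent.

49919.92

PV of 6-year annuity: 1,120.00 × [1 − (1+0.06)^−6] / 0.06 = 5507.40325
Perpetuity value at year 6: 3,780.00 / 0.06 = 63000.00000
PV of perpetuity: 63000.00000 / (1+0.06)^6 = 44412.51405
Total PV = 5507.40325 + 44412.51405 = 49919.91729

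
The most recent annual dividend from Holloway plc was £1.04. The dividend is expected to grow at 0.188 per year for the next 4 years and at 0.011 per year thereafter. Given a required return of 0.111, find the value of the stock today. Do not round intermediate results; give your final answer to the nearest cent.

D_1 = 1.23552
D_2 = 1.46780
D_3 = 1.74374
D_4 = 2.07157
Terminal value at year 4: TV = D_4×(1+g_2)/(r−g_2) = 2.09435/0.1 = 20.94355
P_0 = D_1/(1+r)^1 + D_2/(1+r)^2 + D_3/(1+r)^3 + D_4/(1+r)^4 + TV/(1+r)^4
    = 1.11208 + 1.18915 + 1.27157 + 1.35970 + 13.74656 = 18.67906

£18.68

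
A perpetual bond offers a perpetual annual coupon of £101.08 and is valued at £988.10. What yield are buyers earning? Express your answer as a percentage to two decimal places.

10.23%

P = C/r ⇒ r = C/P = £101.08/£988.10 = 0.102297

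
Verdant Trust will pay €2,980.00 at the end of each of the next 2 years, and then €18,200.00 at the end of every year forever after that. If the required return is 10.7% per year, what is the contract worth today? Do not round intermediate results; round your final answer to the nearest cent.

PV of 2-year annuity: €2,980.00 × [1 − (1+0.107)^−2] / 0.107 = 5123.72200
Perpetuity value at year 2: €18,200.00 / 0.107 = 170093.45794
PV of perpetuity: 170093.45794 / (1+0.107)^2 = 138800.92761
Total PV = 5123.72200 + 138800.92761 = 143924.64961

€143924.65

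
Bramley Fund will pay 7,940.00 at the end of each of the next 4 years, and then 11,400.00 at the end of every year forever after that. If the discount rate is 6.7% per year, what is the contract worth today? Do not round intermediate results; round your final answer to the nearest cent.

PV of 4-year annuity: 7,940.00 × [1 − (1+0.067)^−4] / 0.067 = 27077.60958
Perpetuity value at year 4: 11,400.00 / 0.067 = 170149.25373
PV of perpetuity: 170149.25373 / (1+0.067)^4 = 131272.08129
Total PV = 27077.60958 + 131272.08129 = 158349.69087

158349.69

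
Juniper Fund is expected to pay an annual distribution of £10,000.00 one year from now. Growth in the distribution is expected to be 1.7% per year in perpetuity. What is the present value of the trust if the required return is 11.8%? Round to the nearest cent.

Growing perpetuity: P = D₁ / (r − g) = £10,000.0000 / (0.118 − 0.017) = £99,009.90

£99009.90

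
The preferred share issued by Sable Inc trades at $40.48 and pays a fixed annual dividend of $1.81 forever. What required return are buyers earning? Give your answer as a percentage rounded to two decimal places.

4.47%

P = C/r ⇒ r = C/P = $1.81/$40.48 = 0.044713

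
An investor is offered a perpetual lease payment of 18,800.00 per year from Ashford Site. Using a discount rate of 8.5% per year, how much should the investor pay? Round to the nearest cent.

Level perpetuity: PV = C / r = 18,800.00 / 0.085 = 221,176.47

221176.47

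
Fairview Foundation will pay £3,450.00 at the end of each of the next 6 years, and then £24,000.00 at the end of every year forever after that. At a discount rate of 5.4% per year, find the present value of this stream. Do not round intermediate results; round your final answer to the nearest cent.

PV of 6-year annuity: £3,450.00 × [1 − (1+0.054)^−6] / 0.054 = 17289.34456
Perpetuity value at year 6: £24,000.00 / 0.054 = 444444.44444
PV of perpetuity: 444444.44444 / (1+0.054)^6 = 324170.74316
Total PV = 17289.34456 + 324170.74316 = 341460.08772

£341460.09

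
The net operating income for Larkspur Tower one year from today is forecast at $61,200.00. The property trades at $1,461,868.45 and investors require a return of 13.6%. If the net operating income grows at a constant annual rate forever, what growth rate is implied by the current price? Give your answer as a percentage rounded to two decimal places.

P = D₁/(r−g) ⇒ g = r − D₁/P = 0.136 − $61,200.00/$1,461,868.45 = 0.094136

9.41%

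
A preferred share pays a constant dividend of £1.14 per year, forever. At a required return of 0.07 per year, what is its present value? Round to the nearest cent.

£16.29

Level perpetuity: PV = C / r = £1.14 / 0.07 = £16.29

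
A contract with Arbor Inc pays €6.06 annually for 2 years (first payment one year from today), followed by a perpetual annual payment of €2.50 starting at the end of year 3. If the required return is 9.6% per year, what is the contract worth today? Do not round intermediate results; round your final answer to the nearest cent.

PV of 2-year annuity: €6.06 × [1 − (1+0.096)^−2] / 0.096 = 10.57408
Perpetuity value at year 2: €2.50 / 0.096 = 26.04167
PV of perpetuity: 26.04167 / (1+0.096)^2 = 21.67942
Total PV = 10.57408 + 21.67942 = 32.25351

€32.25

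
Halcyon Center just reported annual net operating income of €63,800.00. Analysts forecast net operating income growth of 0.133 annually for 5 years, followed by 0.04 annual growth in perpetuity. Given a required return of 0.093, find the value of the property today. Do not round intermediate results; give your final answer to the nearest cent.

€1854176.40

D_1 = 72285.40000
D_2 = 81899.35820
D_3 = 92791.97284
D_4 = 105133.30523
D_5 = 119116.03482
Terminal value at year 5: TV = D_5×(1+g_2)/(r−g_2) = 123880.67622/0.053 = 2337371.24937
P_0 = D_1/(1+r)^1 + D_2/(1+r)^2 + D_3/(1+r)^3 + D_4/(1+r)^4 + D_5/(1+r)^5 + TV/(1+r)^5
    = 66134.85819 + 68555.16407 + 71064.04473 + 73664.74170 + 76360.61514 + 1498396.97632 = 1854176.40015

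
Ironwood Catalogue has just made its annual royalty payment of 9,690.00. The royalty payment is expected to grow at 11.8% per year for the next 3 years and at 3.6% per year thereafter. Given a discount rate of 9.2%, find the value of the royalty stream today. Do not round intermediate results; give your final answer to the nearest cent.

222853.32

D_1 = 10833.42000
D_2 = 12111.76356
D_3 = 13540.95166
Terminal value at year 3: TV = D_3×(1+g_2)/(r−g_2) = 14028.42592/0.056 = 250507.60571
P_0 = D_1/(1+r)^1 + D_2/(1+r)^2 + D_3/(1+r)^3 + TV/(1+r)^3
    = 9920.71429 + 10156.92177 + 10398.75324 + 192376.93493 = 222853.32422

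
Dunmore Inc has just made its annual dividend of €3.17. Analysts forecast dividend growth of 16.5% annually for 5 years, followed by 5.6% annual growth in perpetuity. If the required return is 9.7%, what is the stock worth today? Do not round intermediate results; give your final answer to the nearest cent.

D_1 = 3.69305
D_2 = 4.30240
D_3 = 5.01230
D_4 = 5.83933
D_5 = 6.80282
Terminal value at year 5: TV = D_5×(1+g_2)/(r−g_2) = 7.18378/0.041 = 175.21406
P_0 = D_1/(1+r)^1 + D_2/(1+r)^2 + D_3/(1+r)^3 + D_4/(1+r)^4 + D_5/(1+r)^5 + TV/(1+r)^5
    = 3.36650 + 3.57518 + 3.79680 + 4.03215 + 4.28209 + 110.28992 = 129.34263

€129.34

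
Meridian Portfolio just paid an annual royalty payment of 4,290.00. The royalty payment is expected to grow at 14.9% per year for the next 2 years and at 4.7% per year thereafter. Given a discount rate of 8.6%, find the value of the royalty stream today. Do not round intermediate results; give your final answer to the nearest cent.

D_1 = 4929.21000
D_2 = 5663.66229
Terminal value at year 2: TV = D_2×(1+g_2)/(r−g_2) = 5929.85442/0.039 = 152047.54917
P_0 = D_1/(1+r)^1 + D_2/(1+r)^2 + TV/(1+r)^2
    = 4538.86740 + 4802.17187 + 128919.84471 = 138260.88398

138260.88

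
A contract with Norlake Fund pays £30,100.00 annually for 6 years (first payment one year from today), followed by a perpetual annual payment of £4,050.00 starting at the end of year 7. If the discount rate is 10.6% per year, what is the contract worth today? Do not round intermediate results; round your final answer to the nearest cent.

£149694.70

PV of 6-year annuity: £30,100.00 × [1 − (1+0.106)^−6] / 0.106 = 128820.09172
Perpetuity value at year 6: £4,050.00 / 0.106 = 38207.54717
PV of perpetuity: 38207.54717 / (1+0.106)^6 = 20874.61124
Total PV = 128820.09172 + 20874.61124 = 149694.70296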